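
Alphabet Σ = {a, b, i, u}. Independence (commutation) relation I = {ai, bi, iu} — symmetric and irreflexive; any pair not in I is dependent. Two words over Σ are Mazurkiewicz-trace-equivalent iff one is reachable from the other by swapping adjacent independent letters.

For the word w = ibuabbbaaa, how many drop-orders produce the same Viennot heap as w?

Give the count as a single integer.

0(i) covers ∅
1(b) covers ∅
2(u) covers 1:b
3(a) covers 2:u
4(b) covers 3:a
5(b) covers 4:b
6(b) covers 5:b
7(a) covers 6:b
8(a) covers 7:a
9(a) covers 8:a
floor of heap: 0:i, 1:b
completions by unplaced set U, small U first (add the entries for U minus each lowest piece of U):
  |U|=1: {0}:1  {9}:1
  |U|=2: {0,9}:2  {8,9}:1
  |U|=3: {0,8,9}:3  {7,8,9}:1
  |U|=4: {0,7,8,9}:4  {6,7,8,9}:1
  |U|=5: {0,6,7,8,9}:5  {5,6,7,8,9}:1
  |U|=6: {0,5,6,7,8,9}:6  {4,5,6,7,8,9}:1
  |U|=7: {0,4,5,6,7,8,9}:7  {3,4,5,6,7,8,9}:1
  |U|=8: {0,3,4,5,6,7,8,9}:8  {2,3,4,5,6,7,8,9}:1
  start at 0(i): 1
  start at 1(b): 9
sum over floor = 10

10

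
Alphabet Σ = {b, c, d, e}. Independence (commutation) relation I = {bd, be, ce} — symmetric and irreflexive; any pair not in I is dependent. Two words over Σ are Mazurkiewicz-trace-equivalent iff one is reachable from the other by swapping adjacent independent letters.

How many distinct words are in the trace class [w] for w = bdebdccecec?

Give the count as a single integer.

0(b) covers ∅
1(d) covers ∅
2(e) covers 1:d
3(b) covers 0:b
4(d) covers 2:e
5(c) covers 3:b, 4:d
6(c) covers 5:c
7(e) covers 4:d
8(c) covers 6:c
9(e) covers 7:e
10(c) covers 8:c
floor of heap: 0:b, 1:d
completions by unplaced set U, small U first (add the entries for U minus each lowest piece of U):
  |U|=1: {9}:1  {10}:1
  |U|=2: {7,9}:1  {8,10}:1  {9,10}:2
  |U|=3: {6,8,10}:1  {7,9,10}:3  {8,9,10}:3
  |U|=4: {5,6,8,10}:1  {6,8,9,10}:4  {7,8,9,10}:6
  |U|=5: {3,5,6,8,10}:1  {5,6,8,9,10}:5  {6,7,8,9,10}:10
  |U|=6: {0,3,5,6,8,10}:1  {3,5,6,8,9,10}:6  {5,6,7,8,9,10}:15
  |U|=7: {0,3,5,6,8,9,10}:7  {3,5,6,7,8,9,10}:21  {4,5,6,7,8,9,10}:15
  |U|=8: {0,3,5,6,7,8,9,10}:28  {2,4,5,6,7,8,9,10}:15  {3,4,5,6,7,8,9,10}:36
  |U|=9: {0,3,4,5,6,7,8,9,10}:64  {1,2,4,5,6,7,8,9,10}:15  {2,3,4,5,6,7,8,9,10}:51
  start at 0(b): 66
  start at 1(d): 115
sum over floor = 181

181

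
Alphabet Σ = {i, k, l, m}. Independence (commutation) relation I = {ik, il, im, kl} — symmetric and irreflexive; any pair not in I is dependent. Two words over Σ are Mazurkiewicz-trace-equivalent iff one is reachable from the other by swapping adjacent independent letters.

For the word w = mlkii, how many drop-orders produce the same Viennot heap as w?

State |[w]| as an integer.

#0=m has no predecessor
#1=l depends on [0:m]
#2=k depends on [0:m]
#3=i has no predecessor
#4=i depends on [3:i]
sources: [0:m, 3:i]
N(rest) = Σ N(rest − s) over sources s of rest; N(one piece) = 1:
  size 1 → [1]=1  [2]=1  [4]=1
  size 2 → [1,2]=2  [1,4]=2  [2,4]=2  [3,4]=1
  size 3 → [0,1,2]=2  [1,2,4]=6  [1,3,4]=3  [2,3,4]=3
  first=0(m) contributes 12
  first=3(i) contributes 8
|[w]| = 20

20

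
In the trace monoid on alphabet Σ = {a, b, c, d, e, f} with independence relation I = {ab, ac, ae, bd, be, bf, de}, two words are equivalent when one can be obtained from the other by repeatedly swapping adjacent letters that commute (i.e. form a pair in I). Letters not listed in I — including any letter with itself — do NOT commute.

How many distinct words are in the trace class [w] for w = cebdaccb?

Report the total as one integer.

piece 0:c — minimal
piece 1:e rests on {0:c}
piece 2:b rests on {0:c}
piece 3:d rests on {0:c}
piece 4:a rests on {3:d}
piece 5:c rests on {1:e, 2:b, 3:d}
piece 6:c rests on {5:c}
piece 7:b rests on {6:c}
minimal pieces: {0:c}
ways to finish when only these pieces remain (= sum over removing one remaining piece with nothing left below it):
  1 left: {4}→1  {7}→1
  2 left: {4,7}→2  {6,7}→1
  3 left: {4,6,7}→3  {5,6,7}→1
  4 left: {1,5,6,7}→1  {2,5,6,7}→1  {4,5,6,7}→4
  5 left: {1,2,5,6,7}→2  {1,4,5,6,7}→5  {2,4,5,6,7}→5  {3,4,5,6,7}→4
  6 left: {1,2,4,5,6,7}→12  {1,3,4,5,6,7}→9  {2,3,4,5,6,7}→9
  placing 0:c first → 30 extensions

30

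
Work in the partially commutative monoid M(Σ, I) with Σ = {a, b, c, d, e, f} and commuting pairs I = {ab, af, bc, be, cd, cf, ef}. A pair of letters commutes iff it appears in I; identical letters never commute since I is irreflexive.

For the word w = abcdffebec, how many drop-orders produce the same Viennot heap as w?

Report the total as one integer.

130

#0=a has no predecessor
#1=b has no predecessor
#2=c depends on [0:a]
#3=d depends on [0:a, 1:b]
#4=f depends on [3:d]
#5=f depends on [4:f]
#6=e depends on [2:c, 3:d]
#7=b depends on [5:f]
#8=e depends on [6:e]
#9=c depends on [8:e]
sources: [0:a, 1:b]
N(rest) = Σ N(rest − s) over sources s of rest; N(one piece) = 1:
  size 1 → [7]=1  [9]=1
  size 2 → [5,7]=1  [7,9]=2  [8,9]=1
  size 3 → [4,5,7]=1  [5,7,9]=3  [6,8,9]=1  [7,8,9]=3
  size 4 → [2,6,8,9]=1  [4,5,7,9]=4  [5,7,8,9]=6  [6,7,8,9]=4
  size 5 → [2,6,7,8,9]=5  [4,5,7,8,9]=10  [5,6,7,8,9]=10
  size 6 → [2,5,6,7,8,9]=15  [4,5,6,7,8,9]=20
  size 7 → [2,4,5,6,7,8,9]=35  [3,4,5,6,7,8,9]=20
  size 8 → [1,3,4,5,6,7,8,9]=20  [2,3,4,5,6,7,8,9]=55
  first=0(a) contributes 75
  first=1(b) contributes 55
|[w]| = 130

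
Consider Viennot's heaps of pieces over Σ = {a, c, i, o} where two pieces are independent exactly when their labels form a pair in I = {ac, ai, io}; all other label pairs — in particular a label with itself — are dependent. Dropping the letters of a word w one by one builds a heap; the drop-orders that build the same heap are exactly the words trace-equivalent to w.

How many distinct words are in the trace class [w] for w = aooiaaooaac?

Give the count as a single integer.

27

0(a) covers ∅
1(o) covers 0:a
2(o) covers 1:o
3(i) covers ∅
4(a) covers 2:o
5(a) covers 4:a
6(o) covers 5:a
7(o) covers 6:o
8(a) covers 7:o
9(a) covers 8:a
10(c) covers 3:i, 7:o
floor of heap: 0:a, 3:i
completions by unplaced set U, small U first (add the entries for U minus each lowest piece of U):
  |U|=1: {9}:1  {10}:1
  |U|=2: {3,10}:1  {8,9}:1  {9,10}:2
  |U|=3: {3,9,10}:3  {8,9,10}:3
  |U|=4: {3,8,9,10}:6  {7,8,9,10}:3
  |U|=5: {3,7,8,9,10}:9  {6,7,8,9,10}:3
  |U|=6: {3,6,7,8,9,10}:12  {5,6,7,8,9,10}:3
  |U|=7: {3,5,6,7,8,9,10}:15  {4,5,6,7,8,9,10}:3
  |U|=8: {2,4,5,6,7,8,9,10}:3  {3,4,5,6,7,8,9,10}:18
  |U|=9: {1,2,4,5,6,7,8,9,10}:3  {2,3,4,5,6,7,8,9,10}:21
  start at 0(a): 24
  start at 3(i): 3
sum over floor = 27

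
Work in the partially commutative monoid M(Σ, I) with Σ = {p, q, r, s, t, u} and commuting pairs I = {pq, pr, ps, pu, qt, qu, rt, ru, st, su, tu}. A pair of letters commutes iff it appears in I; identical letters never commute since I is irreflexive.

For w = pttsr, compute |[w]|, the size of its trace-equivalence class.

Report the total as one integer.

0(p) covers ∅
1(t) covers 0:p
2(t) covers 1:t
3(s) covers ∅
4(r) covers 3:s
floor of heap: 0:p, 3:s
completions by unplaced set U, small U first (add the entries for U minus each lowest piece of U):
  |U|=1: {2}:1  {4}:1
  |U|=2: {1,2}:1  {2,4}:2  {3,4}:1
  |U|=3: {0,1,2}:1  {1,2,4}:3  {2,3,4}:3
  start at 0(p): 6
  start at 3(s): 4
sum over floor = 10

10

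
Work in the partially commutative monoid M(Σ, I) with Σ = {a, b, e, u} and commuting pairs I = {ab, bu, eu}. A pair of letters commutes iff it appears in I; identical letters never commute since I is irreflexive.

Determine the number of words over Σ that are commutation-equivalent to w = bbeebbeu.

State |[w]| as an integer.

8

#0=b has no predecessor
#1=b depends on [0:b]
#2=e depends on [1:b]
#3=e depends on [2:e]
#4=b depends on [3:e]
#5=b depends on [4:b]
#6=e depends on [5:b]
#7=u has no predecessor
sources: [0:b, 7:u]
N(rest) = Σ N(rest − s) over sources s of rest; N(one piece) = 1:
  size 1 → [6]=1  [7]=1
  size 2 → [5,6]=1  [6,7]=2
  size 3 → [4,5,6]=1  [5,6,7]=3
  size 4 → [3,4,5,6]=1  [4,5,6,7]=4
  size 5 → [2,3,4,5,6]=1  [3,4,5,6,7]=5
  size 6 → [1,2,3,4,5,6]=1  [2,3,4,5,6,7]=6
  first=0(b) contributes 7
  first=7(u) contributes 1
|[w]| = 8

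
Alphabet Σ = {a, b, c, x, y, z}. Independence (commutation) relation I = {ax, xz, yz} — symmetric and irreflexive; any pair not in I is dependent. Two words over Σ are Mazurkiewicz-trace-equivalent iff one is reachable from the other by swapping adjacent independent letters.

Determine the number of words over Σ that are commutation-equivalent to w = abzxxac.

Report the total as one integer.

#0=a has no predecessor
#1=b depends on [0:a]
#2=z depends on [1:b]
#3=x depends on [1:b]
#4=x depends on [3:x]
#5=a depends on [2:z]
#6=c depends on [4:x, 5:a]
sources: [0:a]
N(rest) = Σ N(rest − s) over sources s of rest; N(one piece) = 1:
  size 1 → [6]=1
  size 2 → [4,6]=1  [5,6]=1
  size 3 → [2,5,6]=1  [3,4,6]=1  [4,5,6]=2
  size 4 → [2,4,5,6]=3  [3,4,5,6]=3
  size 5 → [2,3,4,5,6]=6
  first=0(a) contributes 6

6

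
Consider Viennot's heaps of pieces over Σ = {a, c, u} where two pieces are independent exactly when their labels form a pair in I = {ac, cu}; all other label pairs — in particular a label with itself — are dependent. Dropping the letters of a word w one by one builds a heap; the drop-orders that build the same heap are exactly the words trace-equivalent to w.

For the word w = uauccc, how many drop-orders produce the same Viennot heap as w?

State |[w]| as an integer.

0(u) covers ∅
1(a) covers 0:u
2(u) covers 1:a
3(c) covers ∅
4(c) covers 3:c
5(c) covers 4:c
floor of heap: 0:u, 3:c
completions by unplaced set U, small U first (add the entries for U minus each lowest piece of U):
  |U|=1: {2}:1  {5}:1
  |U|=2: {1,2}:1  {2,5}:2  {4,5}:1
  |U|=3: {0,1,2}:1  {1,2,5}:3  {2,4,5}:3  {3,4,5}:1
  |U|=4: {0,1,2,5}:4  {1,2,4,5}:6  {2,3,4,5}:4
  start at 0(u): 10
  start at 3(c): 10
sum over floor = 20

20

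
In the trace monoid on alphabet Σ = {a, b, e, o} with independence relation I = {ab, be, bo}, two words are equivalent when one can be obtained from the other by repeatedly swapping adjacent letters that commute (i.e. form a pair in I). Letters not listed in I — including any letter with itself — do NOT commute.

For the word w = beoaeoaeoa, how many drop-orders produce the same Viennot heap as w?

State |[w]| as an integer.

10

#0=b has no predecessor
#1=e has no predecessor
#2=o depends on [1:e]
#3=a depends on [2:o]
#4=e depends on [3:a]
#5=o depends on [4:e]
#6=a depends on [5:o]
#7=e depends on [6:a]
#8=o depends on [7:e]
#9=a depends on [8:o]
sources: [0:b, 1:e]
N(rest) = Σ N(rest − s) over sources s of rest; N(one piece) = 1:
  size 1 → [0]=1  [9]=1
  size 2 → [0,9]=2  [8,9]=1
  size 3 → [0,8,9]=3  [7,8,9]=1
  size 4 → [0,7,8,9]=4  [6,7,8,9]=1
  size 5 → [0,6,7,8,9]=5  [5,6,7,8,9]=1
  size 6 → [0,5,6,7,8,9]=6  [4,5,6,7,8,9]=1
  size 7 → [0,4,5,6,7,8,9]=7  [3,4,5,6,7,8,9]=1
  size 8 → [0,3,4,5,6,7,8,9]=8  [2,3,4,5,6,7,8,9]=1
  first=0(b) contributes 1
  first=1(e) contributes 9
|[w]| = 10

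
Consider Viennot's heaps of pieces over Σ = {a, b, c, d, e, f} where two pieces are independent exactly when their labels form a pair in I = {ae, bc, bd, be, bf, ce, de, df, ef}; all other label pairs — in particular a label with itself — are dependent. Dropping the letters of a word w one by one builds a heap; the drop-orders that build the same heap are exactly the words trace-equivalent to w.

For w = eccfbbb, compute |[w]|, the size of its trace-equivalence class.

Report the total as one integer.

drop 0:e onto floor
drop 1:c onto floor
drop 2:c onto {1:c}
drop 3:f onto {2:c}
drop 4:b onto floor
drop 5:b onto {4:b}
drop 6:b onto {5:b}
ground layer = {0:e, 1:c, 4:b}
drop-orders for the pieces not yet dropped (sum over which currently-grounded one goes next):
  1 to go: {0} 1  {3} 1  {6} 1
  2 to go: {0,3} 2  {0,6} 2  {2,3} 1  {3,6} 2  {5,6} 1
  3 to go: {0,2,3} 3  {0,3,6} 6  {0,5,6} 3  {1,2,3} 1  {2,3,6} 3  {3,5,6} 3  {4,5,6} 1
  4 to go: {0,1,2,3} 4  {0,2,3,6} 12  {0,3,5,6} 12  {0,4,5,6} 4  {1,2,3,6} 4  {2,3,5,6} 6  {3,4,5,6} 4
  5 to go: {0,1,2,3,6} 20  {0,2,3,5,6} 30  {0,3,4,5,6} 20  {1,2,3,5,6} 10  {2,3,4,5,6} 10
  if 0:e drops first: 20 orders
  if 1:c drops first: 60 orders
  if 4:b drops first: 60 orders
heap linearizations: 140

140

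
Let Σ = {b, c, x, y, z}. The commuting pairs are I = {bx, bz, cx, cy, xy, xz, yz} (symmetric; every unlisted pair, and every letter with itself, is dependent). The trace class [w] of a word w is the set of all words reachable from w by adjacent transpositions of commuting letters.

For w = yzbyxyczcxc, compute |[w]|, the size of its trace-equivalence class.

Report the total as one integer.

2805

drop 0:y onto floor
drop 1:z onto floor
drop 2:b onto {0:y}
drop 3:y onto {2:b}
drop 4:x onto floor
drop 5:y onto {3:y}
drop 6:c onto {1:z, 2:b}
drop 7:z onto {6:c}
drop 8:c onto {7:z}
drop 9:x onto {4:x}
drop 10:c onto {8:c}
ground layer = {0:y, 1:z, 4:x}
drop-orders for the pieces not yet dropped (sum over which currently-grounded one goes next):
  1 to go: {5} 1  {9} 1  {10} 1
  2 to go: {3,5} 1  {4,9} 1  {5,9} 2  {5,10} 2  {8,10} 1  {9,10} 2
  3 to go: {3,5,9} 3  {3,5,10} 3  {4,5,9} 3  {4,9,10} 3  {5,8,10} 3  {5,9,10} 6  {7,8,10} 1  {8,9,10} 3
  4 to go: {3,4,5,9} 6  {3,5,8,10} 6  {3,5,9,10} 12  {4,5,9,10} 12  {4,8,9,10} 6  {5,7,8,10} 4  {5,8,9,10} 12  {6,7,8,10} 1  {7,8,9,10} 4
  5 to go: {1,6,7,8,10} 1  {3,4,5,9,10} 30  {3,5,7,8,10} 10  {3,5,8,9,10} 30  {4,5,8,9,10} 30  {4,7,8,9,10} 10  {5,6,7,8,10} 5  {5,7,8,9,10} 20  {6,7,8,9,10} 5
  6 to go: {1,5,6,7,8,10} 6  {1,6,7,8,9,10} 6  {3,4,5,8,9,10} 90  {3,5,6,7,8,10} 15  {3,5,7,8,9,10} 60  {4,5,7,8,9,10} 60  {4,6,7,8,9,10} 15  {5,6,7,8,9,10} 30
  7 to go: {1,3,5,6,7,8,10} 21  {1,4,6,7,8,9,10} 21  {1,5,6,7,8,9,10} 42  {2,3,5,6,7,8,10} 15  {3,4,5,7,8,9,10} 210  {3,5,6,7,8,9,10} 105  {4,5,6,7,8,9,10} 105
  8 to go: {0,2,3,5,6,7,8,10} 15  {1,2,3,5,6,7,8,10} 36  {1,3,5,6,7,8,9,10} 168  {1,4,5,6,7,8,9,10} 168  {2,3,5,6,7,8,9,10} 120  {3,4,5,6,7,8,9,10} 420
  9 to go: {0,1,2,3,5,6,7,8,10} 51  {0,2,3,5,6,7,8,9,10} 135  {1,2,3,5,6,7,8,9,10} 324  {1,3,4,5,6,7,8,9,10} 756  {2,3,4,5,6,7,8,9,10} 540
  if 0:y drops first: 1620 orders
  if 1:z drops first: 675 orders
  if 4:x drops first: 510 orders
heap linearizations: 2805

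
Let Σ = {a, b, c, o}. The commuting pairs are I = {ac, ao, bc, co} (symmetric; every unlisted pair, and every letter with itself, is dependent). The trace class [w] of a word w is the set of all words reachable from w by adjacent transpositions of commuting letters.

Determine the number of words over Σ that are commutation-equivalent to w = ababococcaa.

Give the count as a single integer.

0(a) covers ∅
1(b) covers 0:a
2(a) covers 1:b
3(b) covers 2:a
4(o) covers 3:b
5(c) covers ∅
6(o) covers 4:o
7(c) covers 5:c
8(c) covers 7:c
9(a) covers 3:b
10(a) covers 9:a
floor of heap: 0:a, 5:c
completions by unplaced set U, small U first (add the entries for U minus each lowest piece of U):
  |U|=1: {6}:1  {8}:1  {10}:1
  |U|=2: {4,6}:1  {6,8}:2  {6,10}:2  {7,8}:1  {8,10}:2  {9,10}:1
  |U|=3: {4,6,8}:3  {4,6,10}:3  {5,7,8}:1  {6,7,8}:3  {6,8,10}:6  {6,9,10}:3  {7,8,10}:3  {8,9,10}:3
  |U|=4: {4,6,7,8}:6  {4,6,8,10}:12  {4,6,9,10}:6  {5,6,7,8}:4  {5,7,8,10}:4  {6,7,8,10}:12  {6,8,9,10}:12  {7,8,9,10}:6
  |U|=5: {3,4,6,9,10}:6  {4,5,6,7,8}:10  {4,6,7,8,10}:30  {4,6,8,9,10}:30  {5,6,7,8,10}:20  {5,7,8,9,10}:10  {6,7,8,9,10}:30
  |U|=6: {2,3,4,6,9,10}:6  {3,4,6,8,9,10}:36  {4,5,6,7,8,10}:60  {4,6,7,8,9,10}:90  {5,6,7,8,9,10}:60
  |U|=7: {1,2,3,4,6,9,10}:6  {2,3,4,6,8,9,10}:42  {3,4,6,7,8,9,10}:126  {4,5,6,7,8,9,10}:210
  |U|=8: {0,1,2,3,4,6,9,10}:6  {1,2,3,4,6,8,9,10}:48  {2,3,4,6,7,8,9,10}:168  {3,4,5,6,7,8,9,10}:336
  |U|=9: {0,1,2,3,4,6,8,9,10}:54  {1,2,3,4,6,7,8,9,10}:216  {2,3,4,5,6,7,8,9,10}:504
  start at 0(a): 720
  start at 5(c): 270
sum over floor = 990

990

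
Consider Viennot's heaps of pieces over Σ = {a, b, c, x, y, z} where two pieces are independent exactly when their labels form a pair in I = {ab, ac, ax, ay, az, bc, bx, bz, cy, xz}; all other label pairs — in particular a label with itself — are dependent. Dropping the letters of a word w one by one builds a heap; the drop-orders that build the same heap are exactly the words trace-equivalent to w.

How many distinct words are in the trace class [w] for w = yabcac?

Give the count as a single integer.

drop 0:y onto floor
drop 1:a onto floor
drop 2:b onto {0:y}
drop 3:c onto floor
drop 4:a onto {1:a}
drop 5:c onto {3:c}
ground layer = {0:y, 1:a, 3:c}
drop-orders for the pieces not yet dropped (sum over which currently-grounded one goes next):
  1 to go: {2} 1  {4} 1  {5} 1
  2 to go: {0,2} 1  {1,4} 1  {2,4} 2  {2,5} 2  {3,5} 1  {4,5} 2
  3 to go: {0,2,4} 3  {0,2,5} 3  {1,2,4} 3  {1,4,5} 3  {2,3,5} 3  {2,4,5} 6  {3,4,5} 3
  4 to go: {0,1,2,4} 6  {0,2,3,5} 6  {0,2,4,5} 12  {1,2,4,5} 12  {1,3,4,5} 6  {2,3,4,5} 12
  if 0:y drops first: 30 orders
  if 1:a drops first: 30 orders
  if 3:c drops first: 30 orders
heap linearizations: 90

90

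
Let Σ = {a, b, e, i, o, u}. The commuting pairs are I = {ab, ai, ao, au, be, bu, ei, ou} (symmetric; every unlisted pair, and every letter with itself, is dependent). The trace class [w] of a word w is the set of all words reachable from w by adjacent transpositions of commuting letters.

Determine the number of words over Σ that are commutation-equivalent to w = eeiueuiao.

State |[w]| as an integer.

#0=e has no predecessor
#1=e depends on [0:e]
#2=i has no predecessor
#3=u depends on [1:e, 2:i]
#4=e depends on [3:u]
#5=u depends on [4:e]
#6=i depends on [5:u]
#7=a depends on [4:e]
#8=o depends on [6:i]
sources: [0:e, 2:i]
N(rest) = Σ N(rest − s) over sources s of rest; N(one piece) = 1:
  size 1 → [7]=1  [8]=1
  size 2 → [6,8]=1  [7,8]=2
  size 3 → [5,6,8]=1  [6,7,8]=3
  size 4 → [5,6,7,8]=4
  size 5 → [4,5,6,7,8]=4
  size 6 → [3,4,5,6,7,8]=4
  size 7 → [1,3,4,5,6,7,8]=4  [2,3,4,5,6,7,8]=4
  first=0(e) contributes 8
  first=2(i) contributes 4
|[w]| = 12

12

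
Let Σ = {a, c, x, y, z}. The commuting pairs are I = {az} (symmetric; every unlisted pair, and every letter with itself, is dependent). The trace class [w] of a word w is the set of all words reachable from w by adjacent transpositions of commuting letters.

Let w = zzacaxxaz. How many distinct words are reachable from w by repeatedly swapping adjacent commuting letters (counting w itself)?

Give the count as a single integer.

6

piece 0:z — minimal
piece 1:z rests on {0:z}
piece 2:a — minimal
piece 3:c rests on {1:z, 2:a}
piece 4:a rests on {3:c}
piece 5:x rests on {4:a}
piece 6:x rests on {5:x}
piece 7:a rests on {6:x}
piece 8:z rests on {6:x}
minimal pieces: {0:z, 2:a}
ways to finish when only these pieces remain (= sum over removing one remaining piece with nothing left below it):
  1 left: {7}→1  {8}→1
  2 left: {7,8}→2
  3 left: {6,7,8}→2
  4 left: {5,6,7,8}→2
  5 left: {4,5,6,7,8}→2
  6 left: {3,4,5,6,7,8}→2
  7 left: {1,3,4,5,6,7,8}→2  {2,3,4,5,6,7,8}→2
  placing 0:z first → 4 extensions
  placing 2:a first → 2 extensions
total linear extensions = 6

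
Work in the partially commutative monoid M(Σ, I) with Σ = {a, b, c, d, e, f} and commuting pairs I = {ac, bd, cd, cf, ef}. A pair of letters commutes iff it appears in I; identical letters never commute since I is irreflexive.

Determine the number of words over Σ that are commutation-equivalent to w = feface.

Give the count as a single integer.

9

#0=f has no predecessor
#1=e has no predecessor
#2=f depends on [0:f]
#3=a depends on [1:e, 2:f]
#4=c depends on [1:e]
#5=e depends on [3:a, 4:c]
sources: [0:f, 1:e]
N(rest) = Σ N(rest − s) over sources s of rest; N(one piece) = 1:
  size 1 → [5]=1
  size 2 → [3,5]=1  [4,5]=1
  size 3 → [2,3,5]=1  [3,4,5]=2
  size 4 → [0,2,3,5]=1  [1,3,4,5]=2  [2,3,4,5]=3
  first=0(f) contributes 5
  first=1(e) contributes 4
|[w]| = 9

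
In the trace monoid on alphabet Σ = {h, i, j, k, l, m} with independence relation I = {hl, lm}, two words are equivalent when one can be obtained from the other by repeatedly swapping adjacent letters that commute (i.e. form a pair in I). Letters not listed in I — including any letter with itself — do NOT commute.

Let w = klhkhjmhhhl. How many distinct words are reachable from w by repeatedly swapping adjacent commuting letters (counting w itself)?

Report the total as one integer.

10

0(k) covers ∅
1(l) covers 0:k
2(h) covers 0:k
3(k) covers 1:l, 2:h
4(h) covers 3:k
5(j) covers 4:h
6(m) covers 5:j
7(h) covers 6:m
8(h) covers 7:h
9(h) covers 8:h
10(l) covers 5:j
floor of heap: 0:k
completions by unplaced set U, small U first (add the entries for U minus each lowest piece of U):
  |U|=1: {9}:1  {10}:1
  |U|=2: {8,9}:1  {9,10}:2
  |U|=3: {7,8,9}:1  {8,9,10}:3
  |U|=4: {6,7,8,9}:1  {7,8,9,10}:4
  |U|=5: {6,7,8,9,10}:5
  |U|=6: {5,6,7,8,9,10}:5
  |U|=7: {4,5,6,7,8,9,10}:5
  |U|=8: {3,4,5,6,7,8,9,10}:5
  |U|=9: {1,3,4,5,6,7,8,9,10}:5  {2,3,4,5,6,7,8,9,10}:5
  start at 0(k): 10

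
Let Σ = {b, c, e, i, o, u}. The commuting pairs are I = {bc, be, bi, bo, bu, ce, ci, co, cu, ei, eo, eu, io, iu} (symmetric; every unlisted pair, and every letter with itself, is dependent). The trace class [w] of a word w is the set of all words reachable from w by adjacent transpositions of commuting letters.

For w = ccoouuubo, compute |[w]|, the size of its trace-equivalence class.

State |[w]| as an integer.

252

drop 0:c onto floor
drop 1:c onto {0:c}
drop 2:o onto floor
drop 3:o onto {2:o}
drop 4:u onto {3:o}
drop 5:u onto {4:u}
drop 6:u onto {5:u}
drop 7:b onto floor
drop 8:o onto {6:u}
ground layer = {0:c, 2:o, 7:b}
drop-orders for the pieces not yet dropped (sum over which currently-grounded one goes next):
  1 to go: {1} 1  {7} 1  {8} 1
  2 to go: {0,1} 1  {1,7} 2  {1,8} 2  {6,8} 1  {7,8} 2
  3 to go: {0,1,7} 3  {0,1,8} 3  {1,6,8} 3  {1,7,8} 6  {5,6,8} 1  {6,7,8} 3
  4 to go: {0,1,6,8} 6  {0,1,7,8} 12  {1,5,6,8} 4  {1,6,7,8} 12  {4,5,6,8} 1  {5,6,7,8} 4
  5 to go: {0,1,5,6,8} 10  {0,1,6,7,8} 30  {1,4,5,6,8} 5  {1,5,6,7,8} 20  {3,4,5,6,8} 1  {4,5,6,7,8} 5
  6 to go: {0,1,4,5,6,8} 15  {0,1,5,6,7,8} 60  {1,3,4,5,6,8} 6  {1,4,5,6,7,8} 30  {2,3,4,5,6,8} 1  {3,4,5,6,7,8} 6
  7 to go: {0,1,3,4,5,6,8} 21  {0,1,4,5,6,7,8} 105  {1,2,3,4,5,6,8} 7  {1,3,4,5,6,7,8} 42  {2,3,4,5,6,7,8} 7
  if 0:c drops first: 56 orders
  if 2:o drops first: 168 orders
  if 7:b drops first: 28 orders
heap linearizations: 252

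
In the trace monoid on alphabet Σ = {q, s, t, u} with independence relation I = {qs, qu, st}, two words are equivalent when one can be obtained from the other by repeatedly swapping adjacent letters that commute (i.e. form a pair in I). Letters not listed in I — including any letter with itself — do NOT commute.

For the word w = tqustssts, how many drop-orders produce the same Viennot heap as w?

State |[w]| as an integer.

50

#0=t has no predecessor
#1=q depends on [0:t]
#2=u depends on [0:t]
#3=s depends on [2:u]
#4=t depends on [1:q, 2:u]
#5=s depends on [3:s]
#6=s depends on [5:s]
#7=t depends on [4:t]
#8=s depends on [6:s]
sources: [0:t]
N(rest) = Σ N(rest − s) over sources s of rest; N(one piece) = 1:
  size 1 → [7]=1  [8]=1
  size 2 → [4,7]=1  [6,8]=1  [7,8]=2
  size 3 → [1,4,7]=1  [4,7,8]=3  [5,6,8]=1  [6,7,8]=3
  size 4 → [1,4,7,8]=4  [3,5,6,8]=1  [4,6,7,8]=6  [5,6,7,8]=4
  size 5 → [1,4,6,7,8]=10  [3,5,6,7,8]=5  [4,5,6,7,8]=10
  size 6 → [1,4,5,6,7,8]=20  [3,4,5,6,7,8]=15
  size 7 → [1,3,4,5,6,7,8]=35  [2,3,4,5,6,7,8]=15
  first=0(t) contributes 50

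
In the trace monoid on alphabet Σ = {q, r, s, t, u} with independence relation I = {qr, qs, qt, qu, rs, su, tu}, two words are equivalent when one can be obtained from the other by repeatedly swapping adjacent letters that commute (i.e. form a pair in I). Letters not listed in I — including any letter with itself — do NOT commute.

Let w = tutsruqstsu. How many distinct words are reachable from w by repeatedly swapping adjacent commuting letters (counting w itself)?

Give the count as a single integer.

1265

#0=t has no predecessor
#1=u has no predecessor
#2=t depends on [0:t]
#3=s depends on [2:t]
#4=r depends on [1:u, 2:t]
#5=u depends on [4:r]
#6=q has no predecessor
#7=s depends on [3:s]
#8=t depends on [4:r, 7:s]
#9=s depends on [8:t]
#10=u depends on [5:u]
sources: [0:t, 1:u, 6:q]
N(rest) = Σ N(rest − s) over sources s of rest; N(one piece) = 1:
  size 1 → [6]=1  [9]=1  [10]=1
  size 2 → [5,10]=1  [6,9]=2  [6,10]=2  [8,9]=1  [9,10]=2
  size 3 → [5,6,10]=3  [5,9,10]=3  [6,8,9]=3  [6,9,10]=6  [7,8,9]=1  [8,9,10]=3
  size 4 → [3,7,8,9]=1  [5,6,9,10]=12  [5,8,9,10]=6  [6,7,8,9]=4  [6,8,9,10]=12  [7,8,9,10]=4
  size 5 → [3,6,7,8,9]=5  [3,7,8,9,10]=5  [4,5,8,9,10]=6  [5,6,8,9,10]=30  [5,7,8,9,10]=10  [6,7,8,9,10]=20
  size 6 → [1,4,5,8,9,10]=6  [3,5,7,8,9,10]=15  [3,6,7,8,9,10]=30  [4,5,6,8,9,10]=36  [4,5,7,8,9,10]=16  [5,6,7,8,9,10]=60
  size 7 → [1,4,5,6,8,9,10]=42  [1,4,5,7,8,9,10]=22  [3,4,5,7,8,9,10]=31  [3,5,6,7,8,9,10]=105  [4,5,6,7,8,9,10]=112
  size 8 → [1,3,4,5,7,8,9,10]=53  [1,4,5,6,7,8,9,10]=176  [2,3,4,5,7,8,9,10]=31  [3,4,5,6,7,8,9,10]=248
  size 9 → [0,2,3,4,5,7,8,9,10]=31  [1,2,3,4,5,7,8,9,10]=84  [1,3,4,5,6,7,8,9,10]=477  [2,3,4,5,6,7,8,9,10]=279
  first=0(t) contributes 840
  first=1(u) contributes 310
  first=6(q) contributes 115
|[w]| = 1265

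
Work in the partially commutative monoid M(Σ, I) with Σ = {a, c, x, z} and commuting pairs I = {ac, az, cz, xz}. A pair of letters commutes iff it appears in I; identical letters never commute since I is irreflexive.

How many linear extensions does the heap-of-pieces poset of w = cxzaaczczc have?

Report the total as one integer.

piece 0:c — minimal
piece 1:x rests on {0:c}
piece 2:z — minimal
piece 3:a rests on {1:x}
piece 4:a rests on {3:a}
piece 5:c rests on {1:x}
piece 6:z rests on {2:z}
piece 7:c rests on {5:c}
piece 8:z rests on {6:z}
piece 9:c rests on {7:c}
minimal pieces: {0:c, 2:z}
ways to finish when only these pieces remain (= sum over removing one remaining piece with nothing left below it):
  1 left: {4}→1  {8}→1  {9}→1
  2 left: {3,4}→1  {4,8}→2  {4,9}→2  {6,8}→1  {7,9}→1  {8,9}→2
  3 left: {2,6,8}→1  {3,4,8}→3  {3,4,9}→3  {4,6,8}→3  {4,7,9}→3  {4,8,9}→6  {5,7,9}→1  {6,8,9}→3  {7,8,9}→3
  4 left: {2,4,6,8}→4  {2,6,8,9}→4  {3,4,6,8}→6  {3,4,7,9}→6  {3,4,8,9}→12  {4,5,7,9}→4  {4,6,8,9}→12  {4,7,8,9}→12  {5,7,8,9}→4  {6,7,8,9}→6
  5 left: {2,3,4,6,8}→10  {2,4,6,8,9}→20  {2,6,7,8,9}→10  {3,4,5,7,9}→10  {3,4,6,8,9}→30  {3,4,7,8,9}→30  {4,5,7,8,9}→20  {4,6,7,8,9}→30  {5,6,7,8,9}→10
  6 left: {1,3,4,5,7,9}→10  {2,3,4,6,8,9}→60  {2,4,6,7,8,9}→60  {2,5,6,7,8,9}→20  {3,4,5,7,8,9}→60  {3,4,6,7,8,9}→90  {4,5,6,7,8,9}→60
  7 left: {0,1,3,4,5,7,9}→10  {1,3,4,5,7,8,9}→70  {2,3,4,6,7,8,9}→210  {2,4,5,6,7,8,9}→140  {3,4,5,6,7,8,9}→210
  8 left: {0,1,3,4,5,7,8,9}→80  {1,3,4,5,6,7,8,9}→280  {2,3,4,5,6,7,8,9}→560
  placing 0:c first → 840 extensions
  placing 2:z first → 360 extensions
total linear extensions = 1200

1200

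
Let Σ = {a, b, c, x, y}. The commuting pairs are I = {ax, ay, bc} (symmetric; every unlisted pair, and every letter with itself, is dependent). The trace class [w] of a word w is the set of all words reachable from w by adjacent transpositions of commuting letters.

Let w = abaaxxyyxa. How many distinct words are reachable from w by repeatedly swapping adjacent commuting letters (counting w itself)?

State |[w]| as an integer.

56

drop 0:a onto floor
drop 1:b onto {0:a}
drop 2:a onto {1:b}
drop 3:a onto {2:a}
drop 4:x onto {1:b}
drop 5:x onto {4:x}
drop 6:y onto {5:x}
drop 7:y onto {6:y}
drop 8:x onto {7:y}
drop 9:a onto {3:a}
ground layer = {0:a}
drop-orders for the pieces not yet dropped (sum over which currently-grounded one goes next):
  1 to go: {8} 1  {9} 1
  2 to go: {3,9} 1  {7,8} 1  {8,9} 2
  3 to go: {2,3,9} 1  {3,8,9} 3  {6,7,8} 1  {7,8,9} 3
  4 to go: {2,3,8,9} 4  {3,7,8,9} 6  {5,6,7,8} 1  {6,7,8,9} 4
  5 to go: {2,3,7,8,9} 10  {3,6,7,8,9} 10  {4,5,6,7,8} 1  {5,6,7,8,9} 5
  6 to go: {2,3,6,7,8,9} 20  {3,5,6,7,8,9} 15  {4,5,6,7,8,9} 6
  7 to go: {2,3,5,6,7,8,9} 35  {3,4,5,6,7,8,9} 21
  8 to go: {2,3,4,5,6,7,8,9} 56
  if 0:a drops first: 56 orders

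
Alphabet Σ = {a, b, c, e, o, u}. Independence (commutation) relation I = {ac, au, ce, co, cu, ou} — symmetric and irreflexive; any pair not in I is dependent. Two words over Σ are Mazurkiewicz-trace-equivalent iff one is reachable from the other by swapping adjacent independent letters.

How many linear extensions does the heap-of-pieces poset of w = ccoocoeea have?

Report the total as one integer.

#0=c has no predecessor
#1=c depends on [0:c]
#2=o has no predecessor
#3=o depends on [2:o]
#4=c depends on [1:c]
#5=o depends on [3:o]
#6=e depends on [5:o]
#7=e depends on [6:e]
#8=a depends on [7:e]
sources: [0:c, 2:o]
N(rest) = Σ N(rest − s) over sources s of rest; N(one piece) = 1:
  size 1 → [4]=1  [8]=1
  size 2 → [1,4]=1  [4,8]=2  [7,8]=1
  size 3 → [0,1,4]=1  [1,4,8]=3  [4,7,8]=3  [6,7,8]=1
  size 4 → [0,1,4,8]=4  [1,4,7,8]=6  [4,6,7,8]=4  [5,6,7,8]=1
  size 5 → [0,1,4,7,8]=10  [1,4,6,7,8]=10  [3,5,6,7,8]=1  [4,5,6,7,8]=5
  size 6 → [0,1,4,6,7,8]=20  [1,4,5,6,7,8]=15  [2,3,5,6,7,8]=1  [3,4,5,6,7,8]=6
  size 7 → [0,1,4,5,6,7,8]=35  [1,3,4,5,6,7,8]=21  [2,3,4,5,6,7,8]=7
  first=0(c) contributes 28
  first=2(o) contributes 56
|[w]| = 84

84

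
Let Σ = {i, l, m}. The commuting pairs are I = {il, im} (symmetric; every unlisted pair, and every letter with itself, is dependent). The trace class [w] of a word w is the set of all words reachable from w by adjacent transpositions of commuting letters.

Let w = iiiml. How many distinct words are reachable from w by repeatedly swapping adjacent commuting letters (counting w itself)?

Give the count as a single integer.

#0=i has no predecessor
#1=i depends on [0:i]
#2=i depends on [1:i]
#3=m has no predecessor
#4=l depends on [3:m]
sources: [0:i, 3:m]
N(rest) = Σ N(rest − s) over sources s of rest; N(one piece) = 1:
  size 1 → [2]=1  [4]=1
  size 2 → [1,2]=1  [2,4]=2  [3,4]=1
  size 3 → [0,1,2]=1  [1,2,4]=3  [2,3,4]=3
  first=0(i) contributes 6
  first=3(m) contributes 4
|[w]| = 10

10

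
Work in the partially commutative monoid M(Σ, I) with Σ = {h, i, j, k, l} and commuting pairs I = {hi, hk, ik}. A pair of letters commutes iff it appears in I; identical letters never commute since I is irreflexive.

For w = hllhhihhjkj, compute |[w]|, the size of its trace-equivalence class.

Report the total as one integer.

0(h) covers ∅
1(l) covers 0:h
2(l) covers 1:l
3(h) covers 2:l
4(h) covers 3:h
5(i) covers 2:l
6(h) covers 4:h
7(h) covers 6:h
8(j) covers 5:i, 7:h
9(k) covers 8:j
10(j) covers 9:k
floor of heap: 0:h
completions by unplaced set U, small U first (add the entries for U minus each lowest piece of U):
  |U|=1: {10}:1
  |U|=2: {9,10}:1
  |U|=3: {8,9,10}:1
  |U|=4: {5,8,9,10}:1  {7,8,9,10}:1
  |U|=5: {5,7,8,9,10}:2  {6,7,8,9,10}:1
  |U|=6: {4,6,7,8,9,10}:1  {5,6,7,8,9,10}:3
  |U|=7: {3,4,6,7,8,9,10}:1  {4,5,6,7,8,9,10}:4
  |U|=8: {3,4,5,6,7,8,9,10}:5
  |U|=9: {2,3,4,5,6,7,8,9,10}:5
  start at 0(h): 5

5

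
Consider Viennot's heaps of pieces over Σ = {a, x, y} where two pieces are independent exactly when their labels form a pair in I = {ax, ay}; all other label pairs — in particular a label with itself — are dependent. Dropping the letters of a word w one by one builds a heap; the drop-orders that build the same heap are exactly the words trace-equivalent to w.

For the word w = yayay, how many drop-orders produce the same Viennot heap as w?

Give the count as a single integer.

10

#0=y has no predecessor
#1=a has no predecessor
#2=y depends on [0:y]
#3=a depends on [1:a]
#4=y depends on [2:y]
sources: [0:y, 1:a]
N(rest) = Σ N(rest − s) over sources s of rest; N(one piece) = 1:
  size 1 → [3]=1  [4]=1
  size 2 → [1,3]=1  [2,4]=1  [3,4]=2
  size 3 → [0,2,4]=1  [1,3,4]=3  [2,3,4]=3
  first=0(y) contributes 6
  first=1(a) contributes 4
|[w]| = 10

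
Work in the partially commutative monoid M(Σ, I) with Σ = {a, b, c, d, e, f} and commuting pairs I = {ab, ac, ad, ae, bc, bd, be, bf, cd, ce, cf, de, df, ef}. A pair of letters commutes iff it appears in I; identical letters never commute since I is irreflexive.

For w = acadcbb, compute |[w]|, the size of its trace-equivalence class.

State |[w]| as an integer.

630

0(a) covers ∅
1(c) covers ∅
2(a) covers 0:a
3(d) covers ∅
4(c) covers 1:c
5(b) covers ∅
6(b) covers 5:b
floor of heap: 0:a, 1:c, 3:d, 5:b
completions by unplaced set U, small U first (add the entries for U minus each lowest piece of U):
  |U|=1: {2}:1  {3}:1  {4}:1  {6}:1
  |U|=2: {0,2}:1  {1,4}:1  {2,3}:2  {2,4}:2  {2,6}:2  {3,4}:2  {3,6}:2  {4,6}:2  {5,6}:1
  |U|=3: {0,2,3}:3  {0,2,4}:3  {0,2,6}:3  {1,2,4}:3  {1,3,4}:3  {1,4,6}:3  {2,3,4}:6  {2,3,6}:6  {2,4,6}:6  {2,5,6}:3  {3,4,6}:6  {3,5,6}:3  {4,5,6}:3
  |U|=4: {0,1,2,4}:6  {0,2,3,4}:12  {0,2,3,6}:12  {0,2,4,6}:12  {0,2,5,6}:6  {1,2,3,4}:12  {1,2,4,6}:12  {1,3,4,6}:12  {1,4,5,6}:6  {2,3,4,6}:24  {2,3,5,6}:12  {2,4,5,6}:12  {3,4,5,6}:12
  |U|=5: {0,1,2,3,4}:30  {0,1,2,4,6}:30  {0,2,3,4,6}:60  {0,2,3,5,6}:30  {0,2,4,5,6}:30  {1,2,3,4,6}:60  {1,2,4,5,6}:30  {1,3,4,5,6}:30  {2,3,4,5,6}:60
  start at 0(a): 180
  start at 1(c): 180
  start at 3(d): 90
  start at 5(b): 180
sum over floor = 630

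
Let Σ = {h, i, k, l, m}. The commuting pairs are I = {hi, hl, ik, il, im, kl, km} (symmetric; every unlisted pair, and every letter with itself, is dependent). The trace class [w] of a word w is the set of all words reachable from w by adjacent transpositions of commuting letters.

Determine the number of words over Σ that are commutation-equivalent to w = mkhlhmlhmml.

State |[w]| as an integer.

14

drop 0:m onto floor
drop 1:k onto floor
drop 2:h onto {0:m, 1:k}
drop 3:l onto {0:m}
drop 4:h onto {2:h}
drop 5:m onto {3:l, 4:h}
drop 6:l onto {5:m}
drop 7:h onto {5:m}
drop 8:m onto {6:l, 7:h}
drop 9:m onto {8:m}
drop 10:l onto {9:m}
ground layer = {0:m, 1:k}
drop-orders for the pieces not yet dropped (sum over which currently-grounded one goes next):
  1 to go: {10} 1
  2 to go: {9,10} 1
  3 to go: {8,9,10} 1
  4 to go: {6,8,9,10} 1  {7,8,9,10} 1
  5 to go: {6,7,8,9,10} 2
  6 to go: {5,6,7,8,9,10} 2
  7 to go: {3,5,6,7,8,9,10} 2  {4,5,6,7,8,9,10} 2
  8 to go: {2,4,5,6,7,8,9,10} 2  {3,4,5,6,7,8,9,10} 4
  9 to go: {1,2,4,5,6,7,8,9,10} 2  {2,3,4,5,6,7,8,9,10} 6
  if 0:m drops first: 8 orders
  if 1:k drops first: 6 orders
heap linearizations: 14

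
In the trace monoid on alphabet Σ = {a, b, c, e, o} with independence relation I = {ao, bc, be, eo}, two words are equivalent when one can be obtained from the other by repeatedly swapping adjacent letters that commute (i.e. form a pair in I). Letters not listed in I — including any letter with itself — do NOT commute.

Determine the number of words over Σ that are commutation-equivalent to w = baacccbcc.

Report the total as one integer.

6

drop 0:b onto floor
drop 1:a onto {0:b}
drop 2:a onto {1:a}
drop 3:c onto {2:a}
drop 4:c onto {3:c}
drop 5:c onto {4:c}
drop 6:b onto {2:a}
drop 7:c onto {5:c}
drop 8:c onto {7:c}
ground layer = {0:b}
drop-orders for the pieces not yet dropped (sum over which currently-grounded one goes next):
  1 to go: {6} 1  {8} 1
  2 to go: {6,8} 2  {7,8} 1
  3 to go: {5,7,8} 1  {6,7,8} 3
  4 to go: {4,5,7,8} 1  {5,6,7,8} 4
  5 to go: {3,4,5,7,8} 1  {4,5,6,7,8} 5
  6 to go: {3,4,5,6,7,8} 6
  7 to go: {2,3,4,5,6,7,8} 6
  if 0:b drops first: 6 orders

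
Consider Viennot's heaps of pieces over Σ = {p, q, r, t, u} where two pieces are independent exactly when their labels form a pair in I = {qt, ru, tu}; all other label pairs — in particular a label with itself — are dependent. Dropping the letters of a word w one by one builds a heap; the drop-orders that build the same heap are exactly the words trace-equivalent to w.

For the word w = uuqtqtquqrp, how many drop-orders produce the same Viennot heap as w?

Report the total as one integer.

36

piece 0:u — minimal
piece 1:u rests on {0:u}
piece 2:q rests on {1:u}
piece 3:t — minimal
piece 4:q rests on {2:q}
piece 5:t rests on {3:t}
piece 6:q rests on {4:q}
piece 7:u rests on {6:q}
piece 8:q rests on {7:u}
piece 9:r rests on {5:t, 8:q}
piece 10:p rests on {9:r}
minimal pieces: {0:u, 3:t}
ways to finish when only these pieces remain (= sum over removing one remaining piece with nothing left below it):
  1 left: {10}→1
  2 left: {9,10}→1
  3 left: {5,9,10}→1  {8,9,10}→1
  4 left: {3,5,9,10}→1  {5,8,9,10}→2  {7,8,9,10}→1
  5 left: {3,5,8,9,10}→3  {5,7,8,9,10}→3  {6,7,8,9,10}→1
  6 left: {3,5,7,8,9,10}→6  {4,6,7,8,9,10}→1  {5,6,7,8,9,10}→4
  7 left: {2,4,6,7,8,9,10}→1  {3,5,6,7,8,9,10}→10  {4,5,6,7,8,9,10}→5
  8 left: {1,2,4,6,7,8,9,10}→1  {2,4,5,6,7,8,9,10}→6  {3,4,5,6,7,8,9,10}→15
  9 left: {0,1,2,4,6,7,8,9,10}→1  {1,2,4,5,6,7,8,9,10}→7  {2,3,4,5,6,7,8,9,10}→21
  placing 0:u first → 28 extensions
  placing 3:t first → 8 extensions
total linear extensions = 36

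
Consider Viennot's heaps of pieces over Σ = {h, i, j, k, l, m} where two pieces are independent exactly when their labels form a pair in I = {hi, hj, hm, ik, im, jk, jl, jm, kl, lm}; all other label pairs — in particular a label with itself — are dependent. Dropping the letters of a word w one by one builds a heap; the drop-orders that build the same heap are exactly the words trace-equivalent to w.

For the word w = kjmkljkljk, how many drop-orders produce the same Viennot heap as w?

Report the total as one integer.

2520

drop 0:k onto floor
drop 1:j onto floor
drop 2:m onto {0:k}
drop 3:k onto {2:m}
drop 4:l onto floor
drop 5:j onto {1:j}
drop 6:k onto {3:k}
drop 7:l onto {4:l}
drop 8:j onto {5:j}
drop 9:k onto {6:k}
ground layer = {0:k, 1:j, 4:l}
drop-orders for the pieces not yet dropped (sum over which currently-grounded one goes next):
  1 to go: {7} 1  {8} 1  {9} 1
  2 to go: {4,7} 1  {5,8} 1  {6,9} 1  {7,8} 2  {7,9} 2  {8,9} 2
  3 to go: {1,5,8} 1  {3,6,9} 1  {4,7,8} 3  {4,7,9} 3  {5,7,8} 3  {5,8,9} 3  {6,7,9} 3  {6,8,9} 3  {7,8,9} 6
  4 to go: {1,5,7,8} 4  {1,5,8,9} 4  {2,3,6,9} 1  {3,6,7,9} 4  {3,6,8,9} 4  {4,5,7,8} 6  {4,6,7,9} 6  {4,7,8,9} 12  {5,6,8,9} 6  {5,7,8,9} 12  {6,7,8,9} 12
  5 to go: {0,2,3,6,9} 1  {1,4,5,7,8} 10  {1,5,6,8,9} 10  {1,5,7,8,9} 20  {2,3,6,7,9} 5  {2,3,6,8,9} 5  {3,4,6,7,9} 10  {3,5,6,8,9} 10  {3,6,7,8,9} 20  {4,5,7,8,9} 30  {4,6,7,8,9} 30  {5,6,7,8,9} 30
  6 to go: {0,2,3,6,7,9} 6  {0,2,3,6,8,9} 6  {1,3,5,6,8,9} 20  {1,4,5,7,8,9} 60  {1,5,6,7,8,9} 60  {2,3,4,6,7,9} 15  {2,3,5,6,8,9} 15  {2,3,6,7,8,9} 30  {3,4,6,7,8,9} 60  {3,5,6,7,8,9} 60  {4,5,6,7,8,9} 90
  7 to go: {0,2,3,4,6,7,9} 21  {0,2,3,5,6,8,9} 21  {0,2,3,6,7,8,9} 42  {1,2,3,5,6,8,9} 35  {1,3,5,6,7,8,9} 140  {1,4,5,6,7,8,9} 210  {2,3,4,6,7,8,9} 105  {2,3,5,6,7,8,9} 105  {3,4,5,6,7,8,9} 210
  8 to go: {0,1,2,3,5,6,8,9} 56  {0,2,3,4,6,7,8,9} 168  {0,2,3,5,6,7,8,9} 168  {1,2,3,5,6,7,8,9} 280  {1,3,4,5,6,7,8,9} 560  {2,3,4,5,6,7,8,9} 420
  if 0:k drops first: 1260 orders
  if 1:j drops first: 756 orders
  if 4:l drops first: 504 orders
heap linearizations: 2520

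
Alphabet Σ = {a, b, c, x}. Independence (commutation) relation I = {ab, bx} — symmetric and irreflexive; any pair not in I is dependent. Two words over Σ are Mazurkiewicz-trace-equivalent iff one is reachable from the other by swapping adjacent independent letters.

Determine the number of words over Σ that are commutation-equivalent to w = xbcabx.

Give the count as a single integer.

0(x) covers ∅
1(b) covers ∅
2(c) covers 0:x, 1:b
3(a) covers 2:c
4(b) covers 2:c
5(x) covers 3:a
floor of heap: 0:x, 1:b
completions by unplaced set U, small U first (add the entries for U minus each lowest piece of U):
  |U|=1: {4}:1  {5}:1
  |U|=2: {3,5}:1  {4,5}:2
  |U|=3: {3,4,5}:3
  |U|=4: {2,3,4,5}:3
  start at 0(x): 3
  start at 1(b): 3
sum over floor = 6

6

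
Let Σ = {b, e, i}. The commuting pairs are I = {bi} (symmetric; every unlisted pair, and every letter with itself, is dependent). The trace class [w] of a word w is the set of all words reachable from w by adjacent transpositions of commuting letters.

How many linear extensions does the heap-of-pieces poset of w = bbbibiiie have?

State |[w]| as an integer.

#0=b has no predecessor
#1=b depends on [0:b]
#2=b depends on [1:b]
#3=i has no predecessor
#4=b depends on [2:b]
#5=i depends on [3:i]
#6=i depends on [5:i]
#7=i depends on [6:i]
#8=e depends on [4:b, 7:i]
sources: [0:b, 3:i]
N(rest) = Σ N(rest − s) over sources s of rest; N(one piece) = 1:
  size 1 → [8]=1
  size 2 → [4,8]=1  [7,8]=1
  size 3 → [2,4,8]=1  [4,7,8]=2  [6,7,8]=1
  size 4 → [1,2,4,8]=1  [2,4,7,8]=3  [4,6,7,8]=3  [5,6,7,8]=1
  size 5 → [0,1,2,4,8]=1  [1,2,4,7,8]=4  [2,4,6,7,8]=6  [3,5,6,7,8]=1  [4,5,6,7,8]=4
  size 6 → [0,1,2,4,7,8]=5  [1,2,4,6,7,8]=10  [2,4,5,6,7,8]=10  [3,4,5,6,7,8]=5
  size 7 → [0,1,2,4,6,7,8]=15  [1,2,4,5,6,7,8]=20  [2,3,4,5,6,7,8]=15
  first=0(b) contributes 35
  first=3(i) contributes 35
|[w]| = 70

70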